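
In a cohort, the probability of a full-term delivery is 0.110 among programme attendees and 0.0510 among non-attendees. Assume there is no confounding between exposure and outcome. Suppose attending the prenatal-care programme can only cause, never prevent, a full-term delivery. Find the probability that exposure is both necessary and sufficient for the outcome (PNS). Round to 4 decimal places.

Let p₁ = 0.11, p₀ = 0.051.
Under exogeneity and monotonicity, PNS = p₁ − p₀.
PNS = 0.11 − 0.051 = 0.059

PNS ≈ 0.0590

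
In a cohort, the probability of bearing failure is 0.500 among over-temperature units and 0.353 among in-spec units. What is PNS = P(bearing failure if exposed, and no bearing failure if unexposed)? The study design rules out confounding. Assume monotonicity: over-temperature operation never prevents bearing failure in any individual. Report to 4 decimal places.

Let p₁ = 0.5, p₀ = 0.353.
Under exogeneity and monotonicity, PNS = p₁ − p₀.
PNS = 0.5 − 0.353 = 0.147

PNS ≈ 0.1470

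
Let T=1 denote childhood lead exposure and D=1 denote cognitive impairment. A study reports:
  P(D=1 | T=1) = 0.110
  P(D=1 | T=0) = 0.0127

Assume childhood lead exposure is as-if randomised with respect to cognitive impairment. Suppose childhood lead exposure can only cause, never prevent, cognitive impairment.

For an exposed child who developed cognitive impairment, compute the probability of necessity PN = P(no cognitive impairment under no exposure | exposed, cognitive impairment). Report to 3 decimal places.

PN ≈ 0.885

Let p₁ = 0.11, p₀ = 0.0127.
Under exogeneity and monotonicity, PN = (p₁ − p₀) / p₁.
PN = (0.11 − 0.0127) / 0.11 = 0.0973 / 0.11 ≈ 0.8845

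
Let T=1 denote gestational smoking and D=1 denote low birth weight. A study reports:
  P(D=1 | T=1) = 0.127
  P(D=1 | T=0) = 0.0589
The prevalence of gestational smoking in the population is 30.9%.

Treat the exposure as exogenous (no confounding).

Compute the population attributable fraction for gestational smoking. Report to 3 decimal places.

Let p₁ = 0.127, p₀ = 0.0589.
Overall risk P(Y=1) = π·p₁ + (1−π)·p₀ = 0.309×0.127 + 0.691×0.0589 = 0.079943.
Under exogeneity, PAF = [P(Y=1) − p₀] / P(Y=1).
PAF = (0.079943 − 0.0589) / 0.079943 ≈ 0.2632

PAF ≈ 0.263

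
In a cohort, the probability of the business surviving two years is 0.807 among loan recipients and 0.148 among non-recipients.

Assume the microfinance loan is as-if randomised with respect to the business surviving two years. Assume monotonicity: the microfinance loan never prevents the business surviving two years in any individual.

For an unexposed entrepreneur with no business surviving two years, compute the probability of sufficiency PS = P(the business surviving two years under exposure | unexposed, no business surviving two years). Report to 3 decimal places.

Let p₁ = 0.807, p₀ = 0.148.
Under exogeneity and monotonicity, PS = (p₁ − p₀) / (1 − p₀).
PS = (0.807 − 0.148) / (1 − 0.148) = 0.659 / 0.852 ≈ 0.7735

PS ≈ 0.773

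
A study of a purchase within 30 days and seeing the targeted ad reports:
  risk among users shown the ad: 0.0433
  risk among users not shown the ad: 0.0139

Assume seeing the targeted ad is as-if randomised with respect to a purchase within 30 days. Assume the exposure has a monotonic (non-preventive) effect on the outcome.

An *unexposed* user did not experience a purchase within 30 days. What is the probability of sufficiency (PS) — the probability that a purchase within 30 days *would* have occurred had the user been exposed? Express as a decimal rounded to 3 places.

PS ≈ 0.030

Let p₁ = 0.0433, p₀ = 0.0139.
Under exogeneity and monotonicity, PS = (p₁ − p₀) / (1 − p₀).
PS = (0.0433 − 0.0139) / (1 − 0.0139) = 0.0294 / 0.9861 ≈ 0.0298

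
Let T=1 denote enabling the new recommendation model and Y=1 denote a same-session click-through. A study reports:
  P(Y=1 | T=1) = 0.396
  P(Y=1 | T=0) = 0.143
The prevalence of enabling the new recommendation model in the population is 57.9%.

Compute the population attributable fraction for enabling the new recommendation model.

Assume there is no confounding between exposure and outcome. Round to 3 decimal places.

PAF ≈ 0.506

Let p₁ = 0.396, p₀ = 0.143.
Overall risk P(Y=1) = π·p₁ + (1−π)·p₀ = 0.579×0.396 + 0.421×0.143 = 0.28949.
Under exogeneity, PAF = [P(Y=1) − p₀] / P(Y=1).
PAF = (0.28949 − 0.143) / 0.28949 ≈ 0.5060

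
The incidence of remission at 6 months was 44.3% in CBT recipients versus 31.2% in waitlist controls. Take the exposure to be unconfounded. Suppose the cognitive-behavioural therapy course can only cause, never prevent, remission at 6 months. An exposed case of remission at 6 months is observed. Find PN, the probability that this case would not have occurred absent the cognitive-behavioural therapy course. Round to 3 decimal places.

p₁ = 0.443, p₀ = 0.312.
Under exogeneity and monotonicity, PN = (p₁ − p₀) / p₁.
PN = (0.443 − 0.312) / 0.443 = 0.131 / 0.443 ≈ 0.2957

PN ≈ 0.296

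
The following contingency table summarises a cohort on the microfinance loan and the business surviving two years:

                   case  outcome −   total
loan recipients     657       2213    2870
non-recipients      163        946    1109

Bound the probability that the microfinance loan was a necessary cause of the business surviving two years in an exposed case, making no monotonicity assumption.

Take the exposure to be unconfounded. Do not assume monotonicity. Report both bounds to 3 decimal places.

0.358 ≤ PN ≤ 1.000

p₁ = P(outcome | exposed) = 657/2870 = 0.22892
p₀ = P(outcome | unexposed) = 163/1109 = 0.14698
Under exogeneity alone the bounds on PN are max{0,(p₁−p₀)/p₁} ≤ PN ≤ min{1,(1−p₀)/p₁}.
  lower = (p₁ − p₀)/p₁ = 0.081941 / 0.22892 ≈ 0.3579
  upper = min{1, (1 − p₀)/p₁} = 0.85302 / 0.22892 ≈ 3.7263 → capped at 1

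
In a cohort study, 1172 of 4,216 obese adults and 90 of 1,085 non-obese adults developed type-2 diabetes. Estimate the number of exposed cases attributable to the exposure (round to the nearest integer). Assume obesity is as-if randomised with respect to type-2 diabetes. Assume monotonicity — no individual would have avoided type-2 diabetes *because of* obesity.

p₁ = P(outcome | exposed) = 1172/4216 = 0.27799
p₀ = P(outcome | unexposed) = 90/1085 = 0.082949
PN = (p₁ − p₀)/p₁ = (0.27799 − 0.082949) / 0.27799 ≈ 0.70161.
Attributable cases ≈ PN × (exposed cases) = 0.70161 × 1172 ≈ 822.29.

about 822 cases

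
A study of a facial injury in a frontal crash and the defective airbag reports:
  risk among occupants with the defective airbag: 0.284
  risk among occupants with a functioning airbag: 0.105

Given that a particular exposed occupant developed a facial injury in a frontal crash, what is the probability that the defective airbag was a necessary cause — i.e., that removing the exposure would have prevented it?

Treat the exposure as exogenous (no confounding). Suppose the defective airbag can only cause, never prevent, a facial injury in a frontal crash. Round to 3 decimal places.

PN ≈ 0.630

Let p₁ = 0.284, p₀ = 0.105.
Under exogeneity and monotonicity, PN = (p₁ − p₀) / p₁.
PN = (0.284 − 0.105) / 0.284 = 0.179 / 0.284 ≈ 0.6303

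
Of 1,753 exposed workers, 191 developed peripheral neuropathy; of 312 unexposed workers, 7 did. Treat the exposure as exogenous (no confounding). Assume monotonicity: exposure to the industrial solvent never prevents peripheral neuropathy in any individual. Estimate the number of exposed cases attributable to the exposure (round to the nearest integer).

about 152 cases

p₁ = P(outcome | exposed) = 191/1753 = 0.10896
p₀ = P(outcome | unexposed) = 7/312 = 0.022436
PN = (p₁ − p₀)/p₁ = (0.10896 − 0.022436) / 0.10896 ≈ 0.79408.
Attributable cases ≈ PN × (exposed cases) = 0.79408 × 191 ≈ 151.67.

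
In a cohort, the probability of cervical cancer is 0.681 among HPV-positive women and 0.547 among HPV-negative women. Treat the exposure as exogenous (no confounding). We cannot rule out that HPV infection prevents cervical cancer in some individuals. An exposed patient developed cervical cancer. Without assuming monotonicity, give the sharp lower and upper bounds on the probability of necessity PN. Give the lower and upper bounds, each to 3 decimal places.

0.197 ≤ PN ≤ 0.665

Let p₁ = 0.681, p₀ = 0.547.
Under exogeneity alone the bounds on PN are max{0,(p₁−p₀)/p₁} ≤ PN ≤ min{1,(1−p₀)/p₁}.
  lower = (p₁ − p₀)/p₁ = 0.134 / 0.681 ≈ 0.1968
  upper = min{1, (1 − p₀)/p₁} = 0.453 / 0.681 ≈ 0.6652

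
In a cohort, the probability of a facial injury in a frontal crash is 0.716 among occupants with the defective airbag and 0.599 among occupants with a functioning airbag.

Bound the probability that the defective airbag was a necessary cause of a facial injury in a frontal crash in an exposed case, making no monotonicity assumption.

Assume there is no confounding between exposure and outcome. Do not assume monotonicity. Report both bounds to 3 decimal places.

Let p₁ = 0.716, p₀ = 0.599.
Under exogeneity alone the bounds on PN are max{0,(p₁−p₀)/p₁} ≤ PN ≤ min{1,(1−p₀)/p₁}.
  lower = (p₁ − p₀)/p₁ = 0.117 / 0.716 ≈ 0.1634
  upper = min{1, (1 − p₀)/p₁} = 0.401 / 0.716 ≈ 0.5601

0.163 ≤ PN ≤ 0.560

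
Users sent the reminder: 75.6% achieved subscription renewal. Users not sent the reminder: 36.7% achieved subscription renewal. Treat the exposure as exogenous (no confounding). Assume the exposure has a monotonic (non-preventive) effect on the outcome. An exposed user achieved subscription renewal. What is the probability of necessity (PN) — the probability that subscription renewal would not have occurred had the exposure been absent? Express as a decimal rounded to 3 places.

PN ≈ 0.515

p₁ = 0.756, p₀ = 0.367.
Under exogeneity and monotonicity, PN = (p₁ − p₀) / p₁.
PN = (0.756 − 0.367) / 0.756 = 0.389 / 0.756 ≈ 0.5146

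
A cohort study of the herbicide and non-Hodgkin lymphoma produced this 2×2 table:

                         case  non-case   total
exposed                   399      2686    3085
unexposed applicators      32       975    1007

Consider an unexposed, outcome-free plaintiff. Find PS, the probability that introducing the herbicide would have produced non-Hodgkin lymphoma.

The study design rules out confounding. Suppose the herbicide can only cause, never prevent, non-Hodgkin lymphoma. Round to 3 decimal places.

p₁ = P(outcome | exposed) = 399/3085 = 0.12934
p₀ = P(outcome | unexposed) = 32/1007 = 0.031778
Under exogeneity and monotonicity, PS = (p₁ − p₀)/(1 − p₀).
PS = (0.12934 − 0.031778) / 0.96822 ≈ 0.1008

PS ≈ 0.101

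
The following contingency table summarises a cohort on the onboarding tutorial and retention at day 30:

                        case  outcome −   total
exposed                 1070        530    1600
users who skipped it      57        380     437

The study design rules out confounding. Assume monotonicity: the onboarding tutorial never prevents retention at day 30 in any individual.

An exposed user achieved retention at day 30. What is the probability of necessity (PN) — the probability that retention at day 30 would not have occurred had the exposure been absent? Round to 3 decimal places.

PN ≈ 0.805

p₁ = P(outcome | exposed) = 1070/1600 = 0.66875
p₀ = P(outcome | unexposed) = 57/437 = 0.13043
Under exogeneity and monotonicity, PN = (p₁ − p₀) / p₁.
PN = (0.66875 − 0.13043) / 0.66875 = 0.53832 / 0.66875 ≈ 0.8050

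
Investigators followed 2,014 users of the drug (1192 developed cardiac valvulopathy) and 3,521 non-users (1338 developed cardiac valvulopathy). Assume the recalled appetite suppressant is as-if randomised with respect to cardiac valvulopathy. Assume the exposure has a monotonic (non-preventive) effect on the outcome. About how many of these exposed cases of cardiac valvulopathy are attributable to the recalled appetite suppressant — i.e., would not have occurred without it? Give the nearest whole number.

p₁ = P(outcome | exposed) = 1192/2014 = 0.59186
p₀ = P(outcome | unexposed) = 1338/3521 = 0.38001
PN = (p₁ − p₀)/p₁ = (0.59186 − 0.38001) / 0.59186 ≈ 0.35794.
Attributable cases ≈ PN × (exposed cases) = 0.35794 × 1192 ≈ 426.67.

about 427 cases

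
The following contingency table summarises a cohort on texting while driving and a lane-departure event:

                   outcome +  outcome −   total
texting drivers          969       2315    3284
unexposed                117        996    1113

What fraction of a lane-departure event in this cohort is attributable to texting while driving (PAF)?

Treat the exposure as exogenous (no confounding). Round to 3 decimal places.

PAF ≈ 0.574

p₁ = P(outcome | exposed) = 969/3284 = 0.29507
p₀ = P(outcome | unexposed) = 117/1113 = 0.10512
Exposure prevalence π = 3284/4397 = 0.74687; overall risk P(Y=1) = 0.24699.
Under exogeneity, PAF = [P(Y=1) − p₀]/P(Y=1).
PAF = (0.24699 − 0.10512) / 0.24699 ≈ 0.5744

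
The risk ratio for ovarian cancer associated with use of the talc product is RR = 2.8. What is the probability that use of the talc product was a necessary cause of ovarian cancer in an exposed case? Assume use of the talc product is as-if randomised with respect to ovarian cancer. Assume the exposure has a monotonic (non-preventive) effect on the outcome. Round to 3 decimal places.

Under exogeneity and monotonicity, PN = (RR − 1) / RR = 1 − 1/RR.
PN = (2.8 − 1) / 2.8 = 1.8 / 2.8 ≈ 0.6429

PN ≈ 0.643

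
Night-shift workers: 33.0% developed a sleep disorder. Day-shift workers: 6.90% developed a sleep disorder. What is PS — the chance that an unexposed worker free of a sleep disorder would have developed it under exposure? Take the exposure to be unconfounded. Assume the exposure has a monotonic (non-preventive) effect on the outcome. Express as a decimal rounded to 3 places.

p₁ = 0.33, p₀ = 0.069.
Under exogeneity and monotonicity, PS = (p₁ − p₀) / (1 − p₀).
PS = (0.33 − 0.069) / (1 − 0.069) = 0.261 / 0.931 ≈ 0.2803

PS ≈ 0.280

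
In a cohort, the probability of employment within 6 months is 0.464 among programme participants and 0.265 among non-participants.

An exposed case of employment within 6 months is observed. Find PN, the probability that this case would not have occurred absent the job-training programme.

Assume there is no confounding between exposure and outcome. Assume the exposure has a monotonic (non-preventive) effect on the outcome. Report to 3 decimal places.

Let p₁ = 0.464, p₀ = 0.265.
Under exogeneity and monotonicity, PN = (p₁ − p₀) / p₁.
PN = (0.464 − 0.265) / 0.464 = 0.199 / 0.464 ≈ 0.4289

PN ≈ 0.429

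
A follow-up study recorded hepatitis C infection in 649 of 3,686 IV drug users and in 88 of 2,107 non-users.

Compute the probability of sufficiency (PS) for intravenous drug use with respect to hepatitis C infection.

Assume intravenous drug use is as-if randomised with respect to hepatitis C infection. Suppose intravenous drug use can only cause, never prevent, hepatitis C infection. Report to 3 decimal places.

p₁ = P(outcome | exposed) = 649/3686 = 0.17607
p₀ = P(outcome | unexposed) = 88/2107 = 0.041766
Under exogeneity and monotonicity, PS = (p₁ − p₀) / (1 − p₀).
PS = (0.17607 − 0.041766) / (1 − 0.041766) = 0.13431 / 0.95823 ≈ 0.1402

PS ≈ 0.140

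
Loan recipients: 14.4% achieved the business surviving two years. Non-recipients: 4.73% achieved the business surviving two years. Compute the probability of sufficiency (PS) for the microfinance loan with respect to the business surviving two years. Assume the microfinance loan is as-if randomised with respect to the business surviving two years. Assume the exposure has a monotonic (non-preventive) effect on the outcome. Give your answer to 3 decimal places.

PS ≈ 0.102

p₁ = 0.144, p₀ = 0.0473.
Under exogeneity and monotonicity, PS = (p₁ − p₀) / (1 − p₀).
PS = (0.144 − 0.0473) / (1 − 0.0473) = 0.0967 / 0.9527 ≈ 0.1015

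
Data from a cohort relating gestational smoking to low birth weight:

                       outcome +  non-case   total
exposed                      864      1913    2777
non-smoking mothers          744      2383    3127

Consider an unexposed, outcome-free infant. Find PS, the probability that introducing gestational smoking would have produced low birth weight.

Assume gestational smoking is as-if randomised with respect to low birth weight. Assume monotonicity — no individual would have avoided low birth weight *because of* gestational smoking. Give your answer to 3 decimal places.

PS ≈ 0.096

p₁ = P(outcome | exposed) = 864/2777 = 0.31113
p₀ = P(outcome | unexposed) = 744/3127 = 0.23793
Under exogeneity and monotonicity, PS = (p₁ − p₀)/(1 − p₀).
PS = (0.31113 − 0.23793) / 0.76207 ≈ 0.0961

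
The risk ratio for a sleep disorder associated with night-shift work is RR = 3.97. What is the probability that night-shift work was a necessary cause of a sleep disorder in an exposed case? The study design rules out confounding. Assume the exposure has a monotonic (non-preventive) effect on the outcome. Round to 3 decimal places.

PN ≈ 0.748

Under exogeneity and monotonicity, PN = (RR − 1) / RR = 1 − 1/RR.
PN = (3.97 − 1) / 3.97 = 2.97 / 3.97 ≈ 0.7481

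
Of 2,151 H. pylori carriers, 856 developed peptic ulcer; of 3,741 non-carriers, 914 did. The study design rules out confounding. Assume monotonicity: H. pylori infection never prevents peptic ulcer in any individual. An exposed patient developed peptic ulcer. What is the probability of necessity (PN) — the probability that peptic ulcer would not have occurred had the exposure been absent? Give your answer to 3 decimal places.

p₁ = P(outcome | exposed) = 856/2151 = 0.39795
p₀ = P(outcome | unexposed) = 914/3741 = 0.24432
Under exogeneity and monotonicity, PN = (p₁ − p₀) / p₁.
PN = (0.39795 − 0.24432) / 0.39795 = 0.15363 / 0.39795 ≈ 0.3861

PN ≈ 0.386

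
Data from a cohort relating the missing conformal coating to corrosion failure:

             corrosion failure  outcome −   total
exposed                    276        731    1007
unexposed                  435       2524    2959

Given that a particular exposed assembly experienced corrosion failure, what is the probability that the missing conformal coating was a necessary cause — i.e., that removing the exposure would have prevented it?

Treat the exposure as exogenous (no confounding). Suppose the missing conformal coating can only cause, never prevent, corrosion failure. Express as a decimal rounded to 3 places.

p₁ = P(outcome | exposed) = 276/1007 = 0.27408
p₀ = P(outcome | unexposed) = 435/2959 = 0.14701
Under exogeneity and monotonicity, PN = (p₁ − p₀)/p₁.
PN = (0.27408 − 0.14701) / 0.27408 ≈ 0.4636

PN ≈ 0.464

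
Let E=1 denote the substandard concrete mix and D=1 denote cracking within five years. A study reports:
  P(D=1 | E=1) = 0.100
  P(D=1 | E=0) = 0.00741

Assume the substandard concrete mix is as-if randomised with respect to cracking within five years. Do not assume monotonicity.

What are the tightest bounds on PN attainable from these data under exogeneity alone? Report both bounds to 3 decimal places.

Let p₁ = 0.1, p₀ = 0.00741.
Under exogeneity alone the bounds on PN are max{0,(p₁−p₀)/p₁} ≤ PN ≤ min{1,(1−p₀)/p₁}.
  lower = (p₁ − p₀)/p₁ = 0.09259 / 0.1 ≈ 0.9259
  upper = min{1, (1 − p₀)/p₁} = 0.99259 / 0.1 ≈ 9.9259 → capped at 1

0.926 ≤ PN ≤ 1.000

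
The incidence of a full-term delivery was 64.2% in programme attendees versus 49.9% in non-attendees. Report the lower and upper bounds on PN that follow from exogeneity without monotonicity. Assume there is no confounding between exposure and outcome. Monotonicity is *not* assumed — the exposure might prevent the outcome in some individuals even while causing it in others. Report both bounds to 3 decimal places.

p₁ = 0.642, p₀ = 0.499.
Under exogeneity alone the bounds on PN are max{0,(p₁−p₀)/p₁} ≤ PN ≤ min{1,(1−p₀)/p₁}.
  lower = (p₁ − p₀)/p₁ = 0.143 / 0.642 ≈ 0.2227
  upper = min{1, (1 − p₀)/p₁} = 0.501 / 0.642 ≈ 0.7804

0.223 ≤ PN ≤ 0.780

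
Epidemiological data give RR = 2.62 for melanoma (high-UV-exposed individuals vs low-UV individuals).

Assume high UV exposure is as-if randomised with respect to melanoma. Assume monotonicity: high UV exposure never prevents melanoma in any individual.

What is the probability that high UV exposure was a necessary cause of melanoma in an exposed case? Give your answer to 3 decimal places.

PN ≈ 0.618

Under exogeneity and monotonicity, PN = (RR − 1) / RR = 1 − 1/RR.
PN = (2.62 − 1) / 2.62 = 1.62 / 2.62 ≈ 0.6183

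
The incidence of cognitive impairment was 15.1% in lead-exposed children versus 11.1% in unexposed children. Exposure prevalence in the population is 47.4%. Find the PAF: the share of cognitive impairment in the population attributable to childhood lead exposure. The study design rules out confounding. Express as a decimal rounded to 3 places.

p₁ = 0.151, p₀ = 0.111.
Overall risk P(Y=1) = π·p₁ + (1−π)·p₀ = 0.474×0.151 + 0.526×0.111 = 0.12996.
Under exogeneity, PAF = [P(Y=1) − p₀] / P(Y=1).
PAF = (0.12996 − 0.111) / 0.12996 ≈ 0.1459

PAF ≈ 0.146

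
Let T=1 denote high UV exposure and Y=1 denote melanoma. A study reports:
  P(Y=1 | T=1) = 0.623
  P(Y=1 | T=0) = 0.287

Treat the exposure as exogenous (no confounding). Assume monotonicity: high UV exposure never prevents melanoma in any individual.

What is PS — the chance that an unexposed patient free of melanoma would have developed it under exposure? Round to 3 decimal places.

Let p₁ = 0.623, p₀ = 0.287.
Under exogeneity and monotonicity, PS = (p₁ − p₀) / (1 − p₀).
PS = (0.623 − 0.287) / (1 − 0.287) = 0.336 / 0.713 ≈ 0.4712

PS ≈ 0.471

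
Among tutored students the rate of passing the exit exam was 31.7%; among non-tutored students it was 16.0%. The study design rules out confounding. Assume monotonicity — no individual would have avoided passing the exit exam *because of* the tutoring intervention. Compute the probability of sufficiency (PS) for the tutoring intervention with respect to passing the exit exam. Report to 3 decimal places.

PS ≈ 0.187

p₁ = 0.317, p₀ = 0.16.
Under exogeneity and monotonicity, PS = (p₁ − p₀) / (1 − p₀).
PS = (0.317 − 0.16) / (1 − 0.16) = 0.157 / 0.84 ≈ 0.1869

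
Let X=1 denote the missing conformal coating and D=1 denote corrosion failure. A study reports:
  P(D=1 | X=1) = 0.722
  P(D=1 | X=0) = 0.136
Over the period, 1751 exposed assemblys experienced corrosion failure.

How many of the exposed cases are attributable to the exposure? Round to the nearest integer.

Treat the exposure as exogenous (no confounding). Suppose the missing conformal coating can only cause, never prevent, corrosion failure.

about 1421 cases

Let p₁ = 0.722, p₀ = 0.136.
PN = (p₁ − p₀)/p₁ = (0.722 − 0.136) / 0.722 ≈ 0.81163.
Attributable cases ≈ PN × (exposed cases) = 0.81163 × 1751 ≈ 1421.17.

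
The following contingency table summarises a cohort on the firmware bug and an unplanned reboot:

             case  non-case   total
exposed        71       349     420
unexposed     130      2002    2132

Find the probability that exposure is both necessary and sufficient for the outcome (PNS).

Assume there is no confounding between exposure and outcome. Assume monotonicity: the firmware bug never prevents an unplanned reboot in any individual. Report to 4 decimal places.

PNS ≈ 0.1081

p₁ = P(outcome | exposed) = 71/420 = 0.16905
p₀ = P(outcome | unexposed) = 130/2132 = 0.060976
Under exogeneity and monotonicity, PNS = p₁ − p₀.
PNS = 0.16905 − 0.060976 = 0.10807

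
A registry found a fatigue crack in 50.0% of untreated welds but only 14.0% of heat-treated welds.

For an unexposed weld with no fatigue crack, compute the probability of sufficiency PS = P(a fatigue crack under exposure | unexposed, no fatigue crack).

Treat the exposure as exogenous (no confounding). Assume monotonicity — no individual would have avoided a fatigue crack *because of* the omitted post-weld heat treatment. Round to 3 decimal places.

p₁ = 0.5, p₀ = 0.14.
Under exogeneity and monotonicity, PS = (p₁ − p₀) / (1 − p₀).
PS = (0.5 − 0.14) / (1 − 0.14) = 0.36 / 0.86 ≈ 0.4186

PS ≈ 0.419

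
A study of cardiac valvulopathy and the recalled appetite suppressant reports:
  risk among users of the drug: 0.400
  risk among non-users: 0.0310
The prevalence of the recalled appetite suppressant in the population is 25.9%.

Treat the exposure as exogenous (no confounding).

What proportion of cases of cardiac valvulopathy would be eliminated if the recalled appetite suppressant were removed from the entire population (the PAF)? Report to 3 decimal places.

PAF ≈ 0.755

Let p₁ = 0.4, p₀ = 0.031.
Overall risk P(Y=1) = π·p₁ + (1−π)·p₀ = 0.259×0.4 + 0.741×0.031 = 0.12657.
Under exogeneity, PAF = [P(Y=1) − p₀] / P(Y=1).
PAF = (0.12657 − 0.031) / 0.12657 ≈ 0.7551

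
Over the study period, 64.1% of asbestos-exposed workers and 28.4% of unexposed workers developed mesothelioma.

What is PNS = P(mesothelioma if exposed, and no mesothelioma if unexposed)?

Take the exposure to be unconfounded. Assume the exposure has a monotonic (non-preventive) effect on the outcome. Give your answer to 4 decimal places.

PNS ≈ 0.3570

p₁ = 0.641, p₀ = 0.284.
Under exogeneity and monotonicity, PNS = p₁ − p₀.
PNS = 0.641 − 0.284 = 0.357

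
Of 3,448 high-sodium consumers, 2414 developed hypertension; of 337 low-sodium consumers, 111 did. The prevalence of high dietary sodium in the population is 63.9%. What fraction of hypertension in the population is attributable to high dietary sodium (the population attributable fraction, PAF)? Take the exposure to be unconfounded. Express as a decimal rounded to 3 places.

PAF ≈ 0.418

p₁ = P(outcome | exposed) = 2414/3448 = 0.70012
p₀ = P(outcome | unexposed) = 111/337 = 0.32938
Overall risk P(Y=1) = π·p₁ + (1−π)·p₀ = 0.639×0.70012 + 0.361×0.32938 = 0.56628.
Under exogeneity, PAF = [P(Y=1) − p₀] / P(Y=1).
PAF = (0.56628 − 0.32938) / 0.56628 ≈ 0.4183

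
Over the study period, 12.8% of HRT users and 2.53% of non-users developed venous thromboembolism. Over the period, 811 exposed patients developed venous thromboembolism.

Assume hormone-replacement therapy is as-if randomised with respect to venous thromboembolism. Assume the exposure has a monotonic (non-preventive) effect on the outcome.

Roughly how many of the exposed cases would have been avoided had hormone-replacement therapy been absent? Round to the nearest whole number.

about 651 cases

p₁ = 0.128, p₀ = 0.0253.
PN = (p₁ − p₀)/p₁ = (0.128 − 0.0253) / 0.128 ≈ 0.80234.
Attributable cases ≈ PN × (exposed cases) = 0.80234 × 811 ≈ 650.70.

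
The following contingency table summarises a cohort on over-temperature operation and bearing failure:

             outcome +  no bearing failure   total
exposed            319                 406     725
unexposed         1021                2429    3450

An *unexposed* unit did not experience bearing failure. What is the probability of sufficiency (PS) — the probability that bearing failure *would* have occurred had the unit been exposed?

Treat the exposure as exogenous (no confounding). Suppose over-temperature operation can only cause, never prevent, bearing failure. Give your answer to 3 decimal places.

p₁ = P(outcome | exposed) = 319/725 = 0.44
p₀ = P(outcome | unexposed) = 1021/3450 = 0.29594
Under exogeneity and monotonicity, PS = (p₁ − p₀) / (1 − p₀).
PS = (0.44 − 0.29594) / (1 − 0.29594) = 0.14406 / 0.70406 ≈ 0.2046

PS ≈ 0.205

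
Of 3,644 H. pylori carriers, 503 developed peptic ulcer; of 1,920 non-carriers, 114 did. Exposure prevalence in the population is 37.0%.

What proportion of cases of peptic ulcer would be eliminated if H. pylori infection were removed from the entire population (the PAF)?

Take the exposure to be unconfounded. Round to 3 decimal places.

p₁ = P(outcome | exposed) = 503/3644 = 0.13804
p₀ = P(outcome | unexposed) = 114/1920 = 0.059375
Overall risk P(Y=1) = π·p₁ + (1−π)·p₀ = 0.37×0.13804 + 0.63×0.059375 = 0.088479.
Under exogeneity, PAF = [P(Y=1) − p₀] / P(Y=1).
PAF = (0.088479 − 0.059375) / 0.088479 ≈ 0.3289

PAF ≈ 0.329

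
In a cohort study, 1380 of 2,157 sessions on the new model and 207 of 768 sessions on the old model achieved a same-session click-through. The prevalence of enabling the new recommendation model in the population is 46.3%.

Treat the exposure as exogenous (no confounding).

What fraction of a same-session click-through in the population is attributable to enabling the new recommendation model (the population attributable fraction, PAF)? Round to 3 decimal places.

PAF ≈ 0.389

p₁ = P(outcome | exposed) = 1380/2157 = 0.63978
p₀ = P(outcome | unexposed) = 207/768 = 0.26953
Overall risk P(Y=1) = π·p₁ + (1−π)·p₀ = 0.463×0.63978 + 0.537×0.26953 = 0.44096.
Under exogeneity, PAF = [P(Y=1) − p₀] / P(Y=1).
PAF = (0.44096 − 0.26953) / 0.44096 ≈ 0.3888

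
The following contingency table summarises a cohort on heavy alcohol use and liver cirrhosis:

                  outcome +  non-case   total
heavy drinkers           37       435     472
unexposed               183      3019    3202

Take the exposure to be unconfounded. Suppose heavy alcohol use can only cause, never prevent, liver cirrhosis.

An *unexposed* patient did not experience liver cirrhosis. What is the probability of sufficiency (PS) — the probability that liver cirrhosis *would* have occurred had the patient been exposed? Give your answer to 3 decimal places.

p₁ = P(outcome | exposed) = 37/472 = 0.07839
p₀ = P(outcome | unexposed) = 183/3202 = 0.057152
Under exogeneity and monotonicity, PS = (p₁ − p₀) / (1 − p₀).
PS = (0.07839 − 0.057152) / (1 − 0.057152) = 0.021238 / 0.94285 ≈ 0.0225

PS ≈ 0.023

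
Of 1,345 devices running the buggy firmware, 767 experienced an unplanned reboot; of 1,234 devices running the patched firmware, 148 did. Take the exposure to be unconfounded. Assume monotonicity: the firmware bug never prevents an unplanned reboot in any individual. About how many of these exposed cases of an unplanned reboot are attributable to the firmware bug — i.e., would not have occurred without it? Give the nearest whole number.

about 606 cases

p₁ = P(outcome | exposed) = 767/1345 = 0.57026
p₀ = P(outcome | unexposed) = 148/1234 = 0.11994
PN = (p₁ − p₀)/p₁ = (0.57026 − 0.11994) / 0.57026 ≈ 0.78968.
Attributable cases ≈ PN × (exposed cases) = 0.78968 × 767 ≈ 605.69.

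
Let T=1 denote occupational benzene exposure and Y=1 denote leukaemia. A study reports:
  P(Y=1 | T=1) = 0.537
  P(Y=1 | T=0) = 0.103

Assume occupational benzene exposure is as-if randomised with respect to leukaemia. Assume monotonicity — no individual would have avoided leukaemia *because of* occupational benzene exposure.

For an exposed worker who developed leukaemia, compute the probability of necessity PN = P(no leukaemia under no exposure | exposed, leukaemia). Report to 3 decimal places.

Let p₁ = 0.537, p₀ = 0.103.
Under exogeneity and monotonicity, PN = (p₁ − p₀) / p₁.
PN = (0.537 − 0.103) / 0.537 = 0.434 / 0.537 ≈ 0.8082

PN ≈ 0.808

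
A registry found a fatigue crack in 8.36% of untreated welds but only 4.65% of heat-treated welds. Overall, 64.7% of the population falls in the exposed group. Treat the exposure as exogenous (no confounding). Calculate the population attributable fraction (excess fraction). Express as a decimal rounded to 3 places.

p₁ = 0.0836, p₀ = 0.0465.
Overall risk P(Y=1) = π·p₁ + (1−π)·p₀ = 0.647×0.0836 + 0.353×0.0465 = 0.070504.
Under exogeneity, PAF = [P(Y=1) − p₀] / P(Y=1).
PAF = (0.070504 − 0.0465) / 0.070504 ≈ 0.3405

PAF ≈ 0.340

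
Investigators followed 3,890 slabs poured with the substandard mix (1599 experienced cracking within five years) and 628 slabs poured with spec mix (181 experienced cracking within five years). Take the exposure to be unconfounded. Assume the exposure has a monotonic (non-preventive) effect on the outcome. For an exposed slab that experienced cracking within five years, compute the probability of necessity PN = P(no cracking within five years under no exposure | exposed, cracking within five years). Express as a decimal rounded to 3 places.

p₁ = P(outcome | exposed) = 1599/3890 = 0.41105
p₀ = P(outcome | unexposed) = 181/628 = 0.28822
Under exogeneity and monotonicity, PN = (p₁ − p₀) / p₁.
PN = (0.41105 − 0.28822) / 0.41105 = 0.12284 / 0.41105 ≈ 0.2988

PN ≈ 0.299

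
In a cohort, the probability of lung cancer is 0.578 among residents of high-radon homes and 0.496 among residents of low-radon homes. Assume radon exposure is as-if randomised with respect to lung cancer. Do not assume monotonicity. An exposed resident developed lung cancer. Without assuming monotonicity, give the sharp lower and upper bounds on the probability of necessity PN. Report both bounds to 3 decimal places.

0.142 ≤ PN ≤ 0.872

Let p₁ = 0.578, p₀ = 0.496.
Under exogeneity alone the bounds on PN are max{0,(p₁−p₀)/p₁} ≤ PN ≤ min{1,(1−p₀)/p₁}.
  lower = (p₁ − p₀)/p₁ = 0.082 / 0.578 ≈ 0.1419
  upper = min{1, (1 − p₀)/p₁} = 0.504 / 0.578 ≈ 0.8720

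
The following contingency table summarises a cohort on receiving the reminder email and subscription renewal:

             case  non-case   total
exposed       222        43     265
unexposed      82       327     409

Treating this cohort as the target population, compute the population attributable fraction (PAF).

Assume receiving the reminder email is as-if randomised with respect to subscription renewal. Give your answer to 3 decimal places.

p₁ = P(outcome | exposed) = 222/265 = 0.83774
p₀ = P(outcome | unexposed) = 82/409 = 0.20049
Exposure prevalence π = 265/674 = 0.39318; overall risk P(Y=1) = 0.45104.
Under exogeneity, PAF = [P(Y=1) − p₀]/P(Y=1).
PAF = (0.45104 − 0.20049) / 0.45104 ≈ 0.5555

PAF ≈ 0.555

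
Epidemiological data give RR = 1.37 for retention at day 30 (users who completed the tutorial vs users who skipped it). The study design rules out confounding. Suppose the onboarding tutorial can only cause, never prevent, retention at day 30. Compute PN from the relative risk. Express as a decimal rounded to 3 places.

PN ≈ 0.270

Under exogeneity and monotonicity, PN = (RR − 1) / RR = 1 − 1/RR.
PN = (1.37 − 1) / 1.37 = 0.37 / 1.37 ≈ 0.2701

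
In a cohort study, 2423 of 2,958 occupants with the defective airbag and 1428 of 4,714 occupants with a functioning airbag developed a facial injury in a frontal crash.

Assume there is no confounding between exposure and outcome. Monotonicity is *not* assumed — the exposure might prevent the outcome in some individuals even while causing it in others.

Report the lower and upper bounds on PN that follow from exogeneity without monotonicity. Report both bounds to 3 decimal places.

p₁ = P(outcome | exposed) = 2423/2958 = 0.81913
p₀ = P(outcome | unexposed) = 1428/4714 = 0.30293
Under exogeneity alone the bounds on PN are max{0,(p₁−p₀)/p₁} ≤ PN ≤ min{1,(1−p₀)/p₁}.
  lower = (p₁ − p₀)/p₁ = 0.51621 / 0.81913 ≈ 0.6302
  upper = min{1, (1 − p₀)/p₁} = 0.69707 / 0.81913 ≈ 0.8510

0.630 ≤ PN ≤ 0.851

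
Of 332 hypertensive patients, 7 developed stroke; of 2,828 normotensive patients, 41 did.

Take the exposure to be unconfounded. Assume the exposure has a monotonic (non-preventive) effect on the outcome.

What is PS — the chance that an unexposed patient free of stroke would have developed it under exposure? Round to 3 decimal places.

p₁ = P(outcome | exposed) = 7/332 = 0.021084
p₀ = P(outcome | unexposed) = 41/2828 = 0.014498
Under exogeneity and monotonicity, PS = (p₁ − p₀) / (1 − p₀).
PS = (0.021084 − 0.014498) / (1 − 0.014498) = 0.0065865 / 0.9855 ≈ 0.0067

PS ≈ 0.007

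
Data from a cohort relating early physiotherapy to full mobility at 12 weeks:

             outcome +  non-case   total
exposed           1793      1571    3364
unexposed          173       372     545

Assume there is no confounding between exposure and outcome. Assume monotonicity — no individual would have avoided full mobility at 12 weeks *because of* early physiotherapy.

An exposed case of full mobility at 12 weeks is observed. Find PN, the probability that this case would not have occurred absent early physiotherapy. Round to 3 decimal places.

p₁ = P(outcome | exposed) = 1793/3364 = 0.533
p₀ = P(outcome | unexposed) = 173/545 = 0.31743
Under exogeneity and monotonicity, PN = (p₁ − p₀)/p₁.
PN = (0.533 − 0.31743) / 0.533 ≈ 0.4044

PN ≈ 0.404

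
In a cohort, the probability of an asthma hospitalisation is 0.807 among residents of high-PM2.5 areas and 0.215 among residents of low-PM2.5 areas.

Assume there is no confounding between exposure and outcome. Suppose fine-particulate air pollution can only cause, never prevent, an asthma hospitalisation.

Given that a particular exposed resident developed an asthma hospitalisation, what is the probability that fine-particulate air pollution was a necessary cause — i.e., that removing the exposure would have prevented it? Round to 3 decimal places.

Let p₁ = 0.807, p₀ = 0.215.
Under exogeneity and monotonicity, PN = (p₁ − p₀) / p₁.
PN = (0.807 − 0.215) / 0.807 = 0.592 / 0.807 ≈ 0.7336

PN ≈ 0.734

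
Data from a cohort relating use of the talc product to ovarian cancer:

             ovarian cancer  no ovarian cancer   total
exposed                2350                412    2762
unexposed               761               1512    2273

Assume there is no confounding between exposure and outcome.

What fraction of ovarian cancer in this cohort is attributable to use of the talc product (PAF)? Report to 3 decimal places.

p₁ = P(outcome | exposed) = 2350/2762 = 0.85083
p₀ = P(outcome | unexposed) = 761/2273 = 0.3348
Exposure prevalence π = 2762/5035 = 0.54856; overall risk P(Y=1) = 0.61787.
Under exogeneity, PAF = [P(Y=1) − p₀]/P(Y=1).
PAF = (0.61787 − 0.3348) / 0.61787 ≈ 0.4581

PAF ≈ 0.458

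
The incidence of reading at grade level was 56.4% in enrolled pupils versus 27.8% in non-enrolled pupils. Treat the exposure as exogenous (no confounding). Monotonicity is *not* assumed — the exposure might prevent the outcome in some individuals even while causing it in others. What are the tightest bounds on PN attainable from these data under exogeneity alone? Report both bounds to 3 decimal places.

0.507 ≤ PN ≤ 1.000

p₁ = 0.564, p₀ = 0.278.
Under exogeneity alone the bounds on PN are max{0,(p₁−p₀)/p₁} ≤ PN ≤ min{1,(1−p₀)/p₁}.
  lower = (p₁ − p₀)/p₁ = 0.286 / 0.564 ≈ 0.5071
  upper = min{1, (1 − p₀)/p₁} = 0.722 / 0.564 ≈ 1.2801 → capped at 1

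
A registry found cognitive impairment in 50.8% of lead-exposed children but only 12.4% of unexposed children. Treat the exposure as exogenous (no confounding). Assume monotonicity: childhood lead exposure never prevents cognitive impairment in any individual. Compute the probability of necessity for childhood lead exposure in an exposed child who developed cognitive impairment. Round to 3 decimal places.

PN ≈ 0.756

p₁ = 0.508, p₀ = 0.124.
Under exogeneity and monotonicity, PN = (p₁ − p₀) / p₁.
PN = (0.508 − 0.124) / 0.508 = 0.384 / 0.508 ≈ 0.7559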